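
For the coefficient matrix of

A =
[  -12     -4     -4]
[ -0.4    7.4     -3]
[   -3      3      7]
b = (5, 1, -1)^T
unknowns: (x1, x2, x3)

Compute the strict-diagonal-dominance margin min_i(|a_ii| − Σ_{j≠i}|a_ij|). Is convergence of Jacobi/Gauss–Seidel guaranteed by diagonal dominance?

1

row 1: |-12| − (4+4) = 4
row 2: |7.4| − (0.4+3) = 4
row 3: |7| − (3+3) = 1
minimum over rows = 1 → strictly diagonally dominant (convergence guaranteed)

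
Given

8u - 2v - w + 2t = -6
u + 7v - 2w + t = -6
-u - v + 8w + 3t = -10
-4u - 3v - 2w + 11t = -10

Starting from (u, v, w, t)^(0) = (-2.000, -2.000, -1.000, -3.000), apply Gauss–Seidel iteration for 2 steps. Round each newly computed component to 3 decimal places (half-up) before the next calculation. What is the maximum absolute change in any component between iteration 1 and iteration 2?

0.617

Iteration 1:
  u = (-6 - (-2)·-2.000 - (-1)·-1.000 - (2)·-3.000) / (8) = -0.625
  v = (-6 - (1)·-0.625 - (-2)·-1.000 - (1)·-3.000) / (7) = -0.625
  w = (-10 - (-1)·-0.625 - (-1)·-0.625 - (3)·-3.000) / (8) = -0.281
  t = (-10 - (-4)·-0.625 - (-3)·-0.625 - (-2)·-0.281) / (11) = -1.358
Iteration 2:
  u = (-6 - (-2)·-0.625 - (-1)·-0.281 - (2)·-1.358) / (8) = -0.602
  v = (-6 - (1)·-0.602 - (-2)·-0.281 - (1)·-1.358) / (7) = -0.657
  w = (-10 - (-1)·-0.602 - (-1)·-0.657 - (3)·-1.358) / (8) = -0.898
  t = (-10 - (-4)·-0.602 - (-3)·-0.657 - (-2)·-0.898) / (11) = -1.470
Change: (0.023, -0.032, -0.617, -0.112) → max |·| = 0.617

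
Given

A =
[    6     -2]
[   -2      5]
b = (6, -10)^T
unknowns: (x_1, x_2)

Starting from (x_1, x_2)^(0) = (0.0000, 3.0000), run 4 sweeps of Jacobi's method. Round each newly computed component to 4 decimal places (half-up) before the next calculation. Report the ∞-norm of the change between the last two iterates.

Iteration 1:
  x_1 = (6 - (-2)·3.0000) / (6) = 2.0000
  x_2 = (-10 - (-2)·0.0000) / (5) = -2.0000
Iteration 2:
  x_1 = (6 - (-2)·-2.0000) / (6) = 0.3333
  x_2 = (-10 - (-2)·2.0000) / (5) = -1.2000
Iteration 3:
  x_1 = (6 - (-2)·-1.2000) / (6) = 0.6000
  x_2 = (-10 - (-2)·0.3333) / (5) = -1.8667
Iteration 4:
  x_1 = (6 - (-2)·-1.8667) / (6) = 0.3778
  x_2 = (-10 - (-2)·0.6000) / (5) = -1.7600
Change: (-0.2222, 0.1067) → max |·| = 0.2222

0.2222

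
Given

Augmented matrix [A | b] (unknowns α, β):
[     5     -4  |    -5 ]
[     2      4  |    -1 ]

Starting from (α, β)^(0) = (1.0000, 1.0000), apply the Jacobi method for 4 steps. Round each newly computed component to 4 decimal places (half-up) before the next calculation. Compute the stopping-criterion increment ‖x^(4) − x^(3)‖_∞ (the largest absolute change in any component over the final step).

Iteration 1:
  α = (-5 - (-4)·1.0000) / (5) = -0.2000
  β = (-1 - (2)·1.0000) / (4) = -0.7500
Iteration 2:
  α = (-5 - (-4)·-0.7500) / (5) = -1.6000
  β = (-1 - (2)·-0.2000) / (4) = -0.1500
Iteration 3:
  α = (-5 - (-4)·-0.1500) / (5) = -1.1200
  β = (-1 - (2)·-1.6000) / (4) = 0.5500
Iteration 4:
  α = (-5 - (-4)·0.5500) / (5) = -0.5600
  β = (-1 - (2)·-1.1200) / (4) = 0.3100
Change: (0.5600, -0.2400) → max |·| = 0.5600

0.5600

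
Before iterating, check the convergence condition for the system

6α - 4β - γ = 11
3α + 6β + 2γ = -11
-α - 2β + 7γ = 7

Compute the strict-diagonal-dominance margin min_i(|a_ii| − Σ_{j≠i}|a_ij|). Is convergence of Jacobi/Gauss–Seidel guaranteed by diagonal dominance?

row 1: |6| − (4+1) = 1
row 2: |6| − (3+2) = 1
row 3: |7| − (1+2) = 4
minimum over rows = 1 → strictly diagonally dominant (convergence guaranteed)

1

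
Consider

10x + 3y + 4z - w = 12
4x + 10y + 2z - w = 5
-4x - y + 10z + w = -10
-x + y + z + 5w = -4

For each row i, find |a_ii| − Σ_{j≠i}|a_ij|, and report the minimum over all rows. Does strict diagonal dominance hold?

row 1: |10| − (3+4+1) = 2
row 2: |10| − (4+2+1) = 3
row 3: |10| − (4+1+1) = 4
row 4: |5| − (1+1+1) = 2
minimum over rows = 2 → strictly diagonally dominant (convergence guaranteed)

2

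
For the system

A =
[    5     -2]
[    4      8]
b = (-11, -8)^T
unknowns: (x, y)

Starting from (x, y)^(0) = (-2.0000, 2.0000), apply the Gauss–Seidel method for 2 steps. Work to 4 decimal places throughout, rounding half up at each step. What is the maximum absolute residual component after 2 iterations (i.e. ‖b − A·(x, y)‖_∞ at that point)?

Iteration 1:
  x = (-11 - (-2)·2.0000) / (5) = -1.4000
  y = (-8 - (4)·-1.4000) / (8) = -0.3000
Iteration 2:
  x = (-11 - (-2)·-0.3000) / (5) = -2.3200
  y = (-8 - (4)·-2.3200) / (8) = 0.1600
Residual b − A·x = (0.9200, 0.0000); ∞-norm = 0.9200

0.9200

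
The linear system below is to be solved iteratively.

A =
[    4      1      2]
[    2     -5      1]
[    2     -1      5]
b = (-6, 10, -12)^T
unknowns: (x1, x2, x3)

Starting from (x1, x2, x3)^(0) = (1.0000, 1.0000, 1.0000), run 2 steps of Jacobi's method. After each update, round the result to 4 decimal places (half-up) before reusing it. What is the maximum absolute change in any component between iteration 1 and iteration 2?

Iteration 1:
  x1 = (-6 - (1)·1.0000 - (2)·1.0000) / (4) = -2.2500
  x2 = (10 - (2)·1.0000 - (1)·1.0000) / (-5) = -1.4000
  x3 = (-12 - (2)·1.0000 - (-1)·1.0000) / (5) = -2.6000
Iteration 2:
  x1 = (-6 - (1)·-1.4000 - (2)·-2.6000) / (4) = 0.1500
  x2 = (10 - (2)·-2.2500 - (1)·-2.6000) / (-5) = -3.4200
  x3 = (-12 - (2)·-2.2500 - (-1)·-1.4000) / (5) = -1.7800
Change: (2.4000, -2.0200, 0.8200) → max |·| = 2.4000

2.4000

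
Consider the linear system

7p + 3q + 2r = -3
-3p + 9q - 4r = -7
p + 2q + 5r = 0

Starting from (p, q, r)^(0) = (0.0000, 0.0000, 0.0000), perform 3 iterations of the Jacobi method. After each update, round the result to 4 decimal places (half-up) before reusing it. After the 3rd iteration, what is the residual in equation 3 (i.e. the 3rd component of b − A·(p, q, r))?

-0.5227

Iteration 1:
  p = (-3 - (3)·0.0000 - (2)·0.0000) / (7) = -0.4286
  q = (-7 - (-3)·0.0000 - (-4)·0.0000) / (9) = -0.7778
  r = (0 - (1)·0.0000 - (2)·0.0000) / (5) = 0.0000
Iteration 2:
  p = (-3 - (3)·-0.7778 - (2)·0.0000) / (7) = -0.0952
  q = (-7 - (-3)·-0.4286 - (-4)·0.0000) / (9) = -0.9206
  r = (0 - (1)·-0.4286 - (2)·-0.7778) / (5) = 0.3968
Iteration 3:
  p = (-3 - (3)·-0.9206 - (2)·0.3968) / (7) = -0.1474
  q = (-7 - (-3)·-0.0952 - (-4)·0.3968) / (9) = -0.6332
  r = (0 - (1)·-0.0952 - (2)·-0.9206) / (5) = 0.3873
Residual b − A·x = (-0.8432, -0.1942, -0.5227)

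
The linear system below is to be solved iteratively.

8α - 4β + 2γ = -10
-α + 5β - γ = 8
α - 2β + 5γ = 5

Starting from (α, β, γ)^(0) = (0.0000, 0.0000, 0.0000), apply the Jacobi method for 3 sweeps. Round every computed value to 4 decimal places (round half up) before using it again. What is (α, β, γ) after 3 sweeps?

(-0.9475, 1.8380, 1.7600)

Iteration 1:
  α = (-10 - (-4)·0.0000 - (2)·0.0000) / (8) = -1.2500
  β = (8 - (-1)·0.0000 - (-1)·0.0000) / (5) = 1.6000
  γ = (5 - (1)·0.0000 - (-2)·0.0000) / (5) = 1.0000
Iteration 2:
  α = (-10 - (-4)·1.6000 - (2)·1.0000) / (8) = -0.7000
  β = (8 - (-1)·-1.2500 - (-1)·1.0000) / (5) = 1.5500
  γ = (5 - (1)·-1.2500 - (-2)·1.6000) / (5) = 1.8900
Iteration 3:
  α = (-10 - (-4)·1.5500 - (2)·1.8900) / (8) = -0.9475
  β = (8 - (-1)·-0.7000 - (-1)·1.8900) / (5) = 1.8380
  γ = (5 - (1)·-0.7000 - (-2)·1.5500) / (5) = 1.7600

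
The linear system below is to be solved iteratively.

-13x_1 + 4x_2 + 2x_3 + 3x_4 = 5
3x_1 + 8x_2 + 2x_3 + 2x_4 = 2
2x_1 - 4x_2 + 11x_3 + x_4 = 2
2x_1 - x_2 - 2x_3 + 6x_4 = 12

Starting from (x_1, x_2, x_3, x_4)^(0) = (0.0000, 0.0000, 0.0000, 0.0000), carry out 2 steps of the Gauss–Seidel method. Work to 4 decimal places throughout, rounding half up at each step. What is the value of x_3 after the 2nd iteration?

Iteration 1:
  x_1 = (5 - (4)·0.0000 - (2)·0.0000 - (3)·0.0000) / (-13) = -0.3846
  x_2 = (2 - (3)·-0.3846 - (2)·0.0000 - (2)·0.0000) / (8) = 0.3942
  x_3 = (2 - (2)·-0.3846 - (-4)·0.3942 - (1)·0.0000) / (11) = 0.3951
  x_4 = (12 - (2)·-0.3846 - (-1)·0.3942 - (-2)·0.3951) / (6) = 2.3256
Iteration 2:
  x_1 = (5 - (4)·0.3942 - (2)·0.3951 - (3)·2.3256) / (-13) = 0.3341
  x_2 = (2 - (3)·0.3341 - (2)·0.3951 - (2)·2.3256) / (8) = -0.5555
  x_3 = (2 - (2)·0.3341 - (-4)·-0.5555 - (1)·2.3256) / (11) = -0.2923
  x_4 = (12 - (2)·0.3341 - (-1)·-0.5555 - (-2)·-0.2923) / (6) = 1.6986

-0.2923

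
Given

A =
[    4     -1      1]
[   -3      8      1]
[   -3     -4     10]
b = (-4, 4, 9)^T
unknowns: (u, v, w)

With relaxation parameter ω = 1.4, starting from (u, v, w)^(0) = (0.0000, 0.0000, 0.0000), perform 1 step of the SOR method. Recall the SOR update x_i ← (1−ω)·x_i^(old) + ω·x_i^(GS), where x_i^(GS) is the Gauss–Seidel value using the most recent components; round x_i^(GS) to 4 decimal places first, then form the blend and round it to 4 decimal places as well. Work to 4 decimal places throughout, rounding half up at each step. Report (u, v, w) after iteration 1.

(-1.4000, -0.0350, 0.6524)

Iteration 1:
  u: GS value = (-4 - (-1)·0.0000 - (1)·0.0000) / (4) = -1.0000;  u ← (1−ω)·0.0000 + ω·-1.0000 = -1.4000
  v: GS value = (4 - (-3)·-1.4000 - (1)·0.0000) / (8) = -0.0250;  v ← (1−ω)·0.0000 + ω·-0.0250 = -0.0350
  w: GS value = (9 - (-3)·-1.4000 - (-4)·-0.0350) / (10) = 0.4660;  w ← (1−ω)·0.0000 + ω·0.4660 = 0.6524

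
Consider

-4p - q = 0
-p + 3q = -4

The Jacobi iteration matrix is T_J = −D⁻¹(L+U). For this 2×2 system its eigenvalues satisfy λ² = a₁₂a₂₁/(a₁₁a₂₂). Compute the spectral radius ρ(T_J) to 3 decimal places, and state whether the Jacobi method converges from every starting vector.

0.289

a₁₂a₂₁/(a₁₁a₂₂) = (-1)·(-1) / ((-4)·(3)) = -0.083333
ρ = √|-0.083333| = √0.083333 = 0.289
ρ < 1, so Jacobi converges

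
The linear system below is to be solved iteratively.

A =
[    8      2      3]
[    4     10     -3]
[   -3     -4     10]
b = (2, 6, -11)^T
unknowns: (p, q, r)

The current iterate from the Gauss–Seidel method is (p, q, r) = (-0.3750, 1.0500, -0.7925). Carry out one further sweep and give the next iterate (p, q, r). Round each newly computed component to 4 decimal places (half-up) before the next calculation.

(0.2847, 0.2484, -0.9152)

One sweep:
  p = (2 - (2)·1.0500 - (3)·-0.7925) / (8) = 0.2847
  q = (6 - (4)·0.2847 - (-3)·-0.7925) / (10) = 0.2484
  r = (-11 - (-3)·0.2847 - (-4)·0.2484) / (10) = -0.9152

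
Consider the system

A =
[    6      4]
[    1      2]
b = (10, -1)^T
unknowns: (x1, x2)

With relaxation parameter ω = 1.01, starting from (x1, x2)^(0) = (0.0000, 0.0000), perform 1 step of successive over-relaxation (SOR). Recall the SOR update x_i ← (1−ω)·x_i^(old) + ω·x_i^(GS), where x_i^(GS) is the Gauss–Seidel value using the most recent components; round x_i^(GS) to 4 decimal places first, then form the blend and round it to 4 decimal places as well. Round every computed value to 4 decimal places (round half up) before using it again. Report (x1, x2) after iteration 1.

(1.6834, -1.3551)

Iteration 1:
  x1: GS value = (10 - (4)·0.0000) / (6) = 1.6667;  x1 ← (1−ω)·0.0000 + ω·1.6667 = 1.6834
  x2: GS value = (-1 - (1)·1.6834) / (2) = -1.3417;  x2 ← (1−ω)·0.0000 + ω·-1.3417 = -1.3551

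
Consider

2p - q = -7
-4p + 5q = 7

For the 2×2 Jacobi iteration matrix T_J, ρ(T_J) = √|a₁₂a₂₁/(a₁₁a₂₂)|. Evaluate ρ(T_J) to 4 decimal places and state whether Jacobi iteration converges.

0.6325

a₁₂a₂₁/(a₁₁a₂₂) = (-1)·(-4) / ((2)·(5)) = 0.400000
ρ = √|0.400000| = √0.400000 = 0.6325
ρ < 1, so Jacobi converges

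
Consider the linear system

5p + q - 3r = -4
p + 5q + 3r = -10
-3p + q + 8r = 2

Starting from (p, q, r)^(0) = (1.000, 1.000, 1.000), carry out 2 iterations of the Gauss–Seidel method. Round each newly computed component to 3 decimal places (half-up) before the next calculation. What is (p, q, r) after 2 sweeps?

(-0.047, -2.240, 0.512)

Iteration 1:
  p = (-4 - (1)·1.000 - (-3)·1.000) / (5) = -0.400
  q = (-10 - (1)·-0.400 - (3)·1.000) / (5) = -2.520
  r = (2 - (-3)·-0.400 - (1)·-2.520) / (8) = 0.415
Iteration 2:
  p = (-4 - (1)·-2.520 - (-3)·0.415) / (5) = -0.047
  q = (-10 - (1)·-0.047 - (3)·0.415) / (5) = -2.240
  r = (2 - (-3)·-0.047 - (1)·-2.240) / (8) = 0.512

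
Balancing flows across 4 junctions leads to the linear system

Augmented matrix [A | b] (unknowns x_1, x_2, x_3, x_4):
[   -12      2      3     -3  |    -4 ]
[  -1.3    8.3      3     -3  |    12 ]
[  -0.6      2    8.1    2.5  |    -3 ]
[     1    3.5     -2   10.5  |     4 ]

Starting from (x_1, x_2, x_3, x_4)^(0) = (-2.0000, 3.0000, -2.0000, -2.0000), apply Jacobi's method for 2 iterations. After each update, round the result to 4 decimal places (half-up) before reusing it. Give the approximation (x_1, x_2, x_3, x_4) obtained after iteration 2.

(0.5640, 1.5158, -0.3384, -0.1982)

Iteration 1:
  x_1 = (-4 - (2)·3.0000 - (3)·-2.0000 - (-3)·-2.0000) / (-12) = 0.8333
  x_2 = (12 - (-1.3)·-2.0000 - (3)·-2.0000 - (-3)·-2.0000) / (8.3) = 1.1325
  x_3 = (-3 - (-0.6)·-2.0000 - (2)·3.0000 - (2.5)·-2.0000) / (8.1) = -0.6420
  x_4 = (4 - (1)·-2.0000 - (3.5)·3.0000 - (-2)·-2.0000) / (10.5) = -0.8095
Iteration 2:
  x_1 = (-4 - (2)·1.1325 - (3)·-0.6420 - (-3)·-0.8095) / (-12) = 0.5640
  x_2 = (12 - (-1.3)·0.8333 - (3)·-0.6420 - (-3)·-0.8095) / (8.3) = 1.5158
  x_3 = (-3 - (-0.6)·0.8333 - (2)·1.1325 - (2.5)·-0.8095) / (8.1) = -0.3384
  x_4 = (4 - (1)·0.8333 - (3.5)·1.1325 - (-2)·-0.6420) / (10.5) = -0.1982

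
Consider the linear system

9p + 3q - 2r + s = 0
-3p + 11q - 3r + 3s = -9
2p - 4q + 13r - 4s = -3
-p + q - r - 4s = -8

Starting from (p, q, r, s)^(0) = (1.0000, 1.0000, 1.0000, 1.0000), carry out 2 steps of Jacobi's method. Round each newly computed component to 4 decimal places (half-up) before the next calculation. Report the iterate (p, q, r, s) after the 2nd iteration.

(0.0387, -1.2931, 0.1740, 1.8615)

Iteration 1:
  p = (0 - (3)·1.0000 - (-2)·1.0000 - (1)·1.0000) / (9) = -0.2222
  q = (-9 - (-3)·1.0000 - (-3)·1.0000 - (3)·1.0000) / (11) = -0.5455
  r = (-3 - (2)·1.0000 - (-4)·1.0000 - (-4)·1.0000) / (13) = 0.2308
  s = (-8 - (-1)·1.0000 - (1)·1.0000 - (-1)·1.0000) / (-4) = 1.7500
Iteration 2:
  p = (0 - (3)·-0.5455 - (-2)·0.2308 - (1)·1.7500) / (9) = 0.0387
  q = (-9 - (-3)·-0.2222 - (-3)·0.2308 - (3)·1.7500) / (11) = -1.2931
  r = (-3 - (2)·-0.2222 - (-4)·-0.5455 - (-4)·1.7500) / (13) = 0.1740
  s = (-8 - (-1)·-0.2222 - (1)·-0.5455 - (-1)·0.2308) / (-4) = 1.8615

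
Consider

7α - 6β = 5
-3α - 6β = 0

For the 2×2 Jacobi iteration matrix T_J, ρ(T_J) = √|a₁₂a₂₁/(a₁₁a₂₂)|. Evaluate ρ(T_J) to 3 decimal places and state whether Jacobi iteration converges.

a₁₂a₂₁/(a₁₁a₂₂) = (-6)·(-3) / ((7)·(-6)) = -0.428571
ρ = √|-0.428571| = √0.428571 = 0.655
ρ < 1, so Jacobi converges

0.655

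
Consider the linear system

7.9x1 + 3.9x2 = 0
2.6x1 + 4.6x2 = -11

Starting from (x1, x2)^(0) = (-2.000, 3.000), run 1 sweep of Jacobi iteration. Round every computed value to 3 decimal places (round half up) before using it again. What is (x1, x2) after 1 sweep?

(-1.481, -1.261)

Iteration 1:
  x1 = (0 - (3.9)·3.000) / (7.9) = -1.481
  x2 = (-11 - (2.6)·-2.000) / (4.6) = -1.261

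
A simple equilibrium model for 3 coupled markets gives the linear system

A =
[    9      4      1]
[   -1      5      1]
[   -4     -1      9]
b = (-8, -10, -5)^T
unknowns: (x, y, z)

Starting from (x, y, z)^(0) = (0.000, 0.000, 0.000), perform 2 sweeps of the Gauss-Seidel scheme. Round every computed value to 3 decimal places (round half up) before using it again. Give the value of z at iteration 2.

Iteration 1:
  x = (-8 - (4)·0.000 - (1)·0.000) / (9) = -0.889
  y = (-10 - (-1)·-0.889 - (1)·0.000) / (5) = -2.178
  z = (-5 - (-4)·-0.889 - (-1)·-2.178) / (9) = -1.193
Iteration 2:
  x = (-8 - (4)·-2.178 - (1)·-1.193) / (9) = 0.212
  y = (-10 - (-1)·0.212 - (1)·-1.193) / (5) = -1.719
  z = (-5 - (-4)·0.212 - (-1)·-1.719) / (9) = -0.652

-0.652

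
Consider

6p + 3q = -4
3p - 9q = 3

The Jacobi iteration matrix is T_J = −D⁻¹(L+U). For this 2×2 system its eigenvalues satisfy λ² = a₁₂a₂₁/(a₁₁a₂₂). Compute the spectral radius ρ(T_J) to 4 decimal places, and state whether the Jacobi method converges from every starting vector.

a₁₂a₂₁/(a₁₁a₂₂) = (3)·(3) / ((6)·(-9)) = -0.166667
ρ = √|-0.166667| = √0.166667 = 0.4082
ρ < 1, so Jacobi converges

0.4082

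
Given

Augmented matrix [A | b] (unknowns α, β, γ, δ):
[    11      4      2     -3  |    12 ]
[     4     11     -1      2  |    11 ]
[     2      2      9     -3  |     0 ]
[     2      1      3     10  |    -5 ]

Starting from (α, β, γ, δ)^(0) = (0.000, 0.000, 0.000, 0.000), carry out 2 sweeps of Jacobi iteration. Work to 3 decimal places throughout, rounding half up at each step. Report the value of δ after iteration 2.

-0.818

Iteration 1:
  α = (12 - (4)·0.000 - (2)·0.000 - (-3)·0.000) / (11) = 1.091
  β = (11 - (4)·0.000 - (-1)·0.000 - (2)·0.000) / (11) = 1.000
  γ = (0 - (2)·0.000 - (2)·0.000 - (-3)·0.000) / (9) = 0.000
  δ = (-5 - (2)·0.000 - (1)·0.000 - (3)·0.000) / (10) = -0.500
Iteration 2:
  α = (12 - (4)·1.000 - (2)·0.000 - (-3)·-0.500) / (11) = 0.591
  β = (11 - (4)·1.091 - (-1)·0.000 - (2)·-0.500) / (11) = 0.694
  γ = (0 - (2)·1.091 - (2)·1.000 - (-3)·-0.500) / (9) = -0.631
  δ = (-5 - (2)·1.091 - (1)·1.000 - (3)·0.000) / (10) = -0.818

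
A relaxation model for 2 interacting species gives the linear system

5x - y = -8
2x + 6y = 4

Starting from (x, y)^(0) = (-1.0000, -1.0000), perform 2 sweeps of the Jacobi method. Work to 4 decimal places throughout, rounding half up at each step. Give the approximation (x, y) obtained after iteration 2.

Iteration 1:
  x = (-8 - (-1)·-1.0000) / (5) = -1.8000
  y = (4 - (2)·-1.0000) / (6) = 1.0000
Iteration 2:
  x = (-8 - (-1)·1.0000) / (5) = -1.4000
  y = (4 - (2)·-1.8000) / (6) = 1.2667

(-1.4000, 1.2667)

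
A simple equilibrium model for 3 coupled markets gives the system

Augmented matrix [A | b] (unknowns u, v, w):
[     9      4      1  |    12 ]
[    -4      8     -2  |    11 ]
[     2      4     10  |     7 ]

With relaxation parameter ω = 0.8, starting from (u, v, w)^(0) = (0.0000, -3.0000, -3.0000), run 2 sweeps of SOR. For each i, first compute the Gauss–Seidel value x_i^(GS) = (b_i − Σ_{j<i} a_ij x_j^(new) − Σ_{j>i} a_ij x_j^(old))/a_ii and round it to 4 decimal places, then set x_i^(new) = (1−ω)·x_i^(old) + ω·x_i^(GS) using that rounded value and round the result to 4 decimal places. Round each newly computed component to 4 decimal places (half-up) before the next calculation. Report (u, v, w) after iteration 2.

Iteration 1:
  u: GS value = (12 - (4)·-3.0000 - (1)·-3.0000) / (9) = 3.0000;  u ← (1−ω)·0.0000 + ω·3.0000 = 2.4000
  v: GS value = (11 - (-4)·2.4000 - (-2)·-3.0000) / (8) = 1.8250;  v ← (1−ω)·-3.0000 + ω·1.8250 = 0.8600
  w: GS value = (7 - (2)·2.4000 - (4)·0.8600) / (10) = -0.1240;  w ← (1−ω)·-3.0000 + ω·-0.1240 = -0.6992
Iteration 2:
  u: GS value = (12 - (4)·0.8600 - (1)·-0.6992) / (9) = 1.0288;  u ← (1−ω)·2.4000 + ω·1.0288 = 1.3030
  v: GS value = (11 - (-4)·1.3030 - (-2)·-0.6992) / (8) = 1.8517;  v ← (1−ω)·0.8600 + ω·1.8517 = 1.6534
  w: GS value = (7 - (2)·1.3030 - (4)·1.6534) / (10) = -0.2220;  w ← (1−ω)·-0.6992 + ω·-0.2220 = -0.3174

(1.3030, 1.6534, -0.3174)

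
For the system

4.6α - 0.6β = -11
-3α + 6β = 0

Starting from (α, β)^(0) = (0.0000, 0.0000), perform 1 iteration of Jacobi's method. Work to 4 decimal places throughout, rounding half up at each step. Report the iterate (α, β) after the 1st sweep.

Iteration 1:
  α = (-11 - (-0.6)·0.0000) / (4.6) = -2.3913
  β = (0 - (-3)·0.0000) / (6) = 0.0000

(-2.3913, 0.0000)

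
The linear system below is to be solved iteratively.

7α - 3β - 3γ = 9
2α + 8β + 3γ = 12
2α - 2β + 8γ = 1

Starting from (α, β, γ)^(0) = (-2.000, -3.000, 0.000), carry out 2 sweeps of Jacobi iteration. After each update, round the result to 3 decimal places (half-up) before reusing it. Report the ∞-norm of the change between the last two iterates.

2.089

Iteration 1:
  α = (9 - (-3)·-3.000 - (-3)·0.000) / (7) = 0.000
  β = (12 - (2)·-2.000 - (3)·0.000) / (8) = 2.000
  γ = (1 - (2)·-2.000 - (-2)·-3.000) / (8) = -0.125
Iteration 2:
  α = (9 - (-3)·2.000 - (-3)·-0.125) / (7) = 2.089
  β = (12 - (2)·0.000 - (3)·-0.125) / (8) = 1.547
  γ = (1 - (2)·0.000 - (-2)·2.000) / (8) = 0.625
Change: (2.089, -0.453, 0.750) → max |·| = 2.089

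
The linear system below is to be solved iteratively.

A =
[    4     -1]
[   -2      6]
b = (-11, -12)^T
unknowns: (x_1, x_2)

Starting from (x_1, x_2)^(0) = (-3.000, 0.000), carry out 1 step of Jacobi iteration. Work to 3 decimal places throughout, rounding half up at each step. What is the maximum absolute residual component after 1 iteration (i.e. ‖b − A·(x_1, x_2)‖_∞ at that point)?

Iteration 1:
  x_1 = (-11 - (-1)·0.000) / (4) = -2.750
  x_2 = (-12 - (-2)·-3.000) / (6) = -3.000
Residual b − A·x = (-3.000, 0.500); ∞-norm = 3.000

3.000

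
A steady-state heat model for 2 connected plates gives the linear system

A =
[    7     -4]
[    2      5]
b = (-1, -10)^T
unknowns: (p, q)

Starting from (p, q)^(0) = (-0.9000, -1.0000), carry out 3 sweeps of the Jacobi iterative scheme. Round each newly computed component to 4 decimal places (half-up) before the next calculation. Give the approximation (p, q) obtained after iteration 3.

(-1.1225, -1.5680)

Iteration 1:
  p = (-1 - (-4)·-1.0000) / (7) = -0.7143
  q = (-10 - (2)·-0.9000) / (5) = -1.6400
Iteration 2:
  p = (-1 - (-4)·-1.6400) / (7) = -1.0800
  q = (-10 - (2)·-0.7143) / (5) = -1.7143
Iteration 3:
  p = (-1 - (-4)·-1.7143) / (7) = -1.1225
  q = (-10 - (2)·-1.0800) / (5) = -1.5680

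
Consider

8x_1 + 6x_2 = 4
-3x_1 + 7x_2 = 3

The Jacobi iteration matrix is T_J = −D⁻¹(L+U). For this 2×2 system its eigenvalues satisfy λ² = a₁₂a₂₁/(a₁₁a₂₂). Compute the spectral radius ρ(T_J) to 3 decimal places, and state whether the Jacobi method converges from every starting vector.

a₁₂a₂₁/(a₁₁a₂₂) = (6)·(-3) / ((8)·(7)) = -0.321429
ρ = √|-0.321429| = √0.321429 = 0.567
ρ < 1, so Jacobi converges

0.567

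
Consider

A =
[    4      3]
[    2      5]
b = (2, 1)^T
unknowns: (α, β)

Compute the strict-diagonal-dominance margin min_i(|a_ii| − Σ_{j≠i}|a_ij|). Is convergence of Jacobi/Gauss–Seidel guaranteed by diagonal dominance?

1

row 1: |4| − (3) = 1
row 2: |5| − (2) = 3
minimum over rows = 1 → strictly diagonally dominant (convergence guaranteed)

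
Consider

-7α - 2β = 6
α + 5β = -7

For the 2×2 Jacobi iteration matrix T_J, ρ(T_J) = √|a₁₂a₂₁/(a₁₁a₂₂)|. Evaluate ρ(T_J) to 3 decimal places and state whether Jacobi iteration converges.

0.239

a₁₂a₂₁/(a₁₁a₂₂) = (-2)·(1) / ((-7)·(5)) = 0.057143
ρ = √|0.057143| = √0.057143 = 0.239
ρ < 1, so Jacobi converges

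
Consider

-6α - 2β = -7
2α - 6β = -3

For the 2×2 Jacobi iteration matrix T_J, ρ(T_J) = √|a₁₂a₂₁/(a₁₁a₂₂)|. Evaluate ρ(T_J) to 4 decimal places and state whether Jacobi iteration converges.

a₁₂a₂₁/(a₁₁a₂₂) = (-2)·(2) / ((-6)·(-6)) = -0.111111
ρ = √|-0.111111| = √0.111111 = 0.3333
ρ < 1, so Jacobi converges

0.3333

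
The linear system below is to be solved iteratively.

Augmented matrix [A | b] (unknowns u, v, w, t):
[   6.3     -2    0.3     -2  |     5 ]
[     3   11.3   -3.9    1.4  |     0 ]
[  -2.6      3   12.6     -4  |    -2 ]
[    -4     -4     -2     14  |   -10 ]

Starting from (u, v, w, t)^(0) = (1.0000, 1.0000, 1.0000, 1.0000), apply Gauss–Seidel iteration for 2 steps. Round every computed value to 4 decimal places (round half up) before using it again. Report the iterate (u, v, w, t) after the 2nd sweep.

Iteration 1:
  u = (5 - (-2)·1.0000 - (0.3)·1.0000 - (-2)·1.0000) / (6.3) = 1.3810
  v = (0 - (3)·1.3810 - (-3.9)·1.0000 - (1.4)·1.0000) / (11.3) = -0.1454
  w = (-2 - (-2.6)·1.3810 - (3)·-0.1454 - (-4)·1.0000) / (12.6) = 0.4783
  t = (-10 - (-4)·1.3810 - (-4)·-0.1454 - (-2)·0.4783) / (14) = -0.2929
Iteration 2:
  u = (5 - (-2)·-0.1454 - (0.3)·0.4783 - (-2)·-0.2929) / (6.3) = 0.6317
  v = (0 - (3)·0.6317 - (-3.9)·0.4783 - (1.4)·-0.2929) / (11.3) = 0.0337
  w = (-2 - (-2.6)·0.6317 - (3)·0.0337 - (-4)·-0.2929) / (12.6) = -0.1294
  t = (-10 - (-4)·0.6317 - (-4)·0.0337 - (-2)·-0.1294) / (14) = -0.5427

(0.6317, 0.0337, -0.1294, -0.5427)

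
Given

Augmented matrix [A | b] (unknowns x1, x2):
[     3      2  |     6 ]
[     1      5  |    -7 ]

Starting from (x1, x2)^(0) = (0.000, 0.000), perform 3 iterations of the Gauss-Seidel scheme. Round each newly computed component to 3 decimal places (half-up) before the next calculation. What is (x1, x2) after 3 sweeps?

Iteration 1:
  x1 = (6 - (2)·0.000) / (3) = 2.000
  x2 = (-7 - (1)·2.000) / (5) = -1.800
Iteration 2:
  x1 = (6 - (2)·-1.800) / (3) = 3.200
  x2 = (-7 - (1)·3.200) / (5) = -2.040
Iteration 3:
  x1 = (6 - (2)·-2.040) / (3) = 3.360
  x2 = (-7 - (1)·3.360) / (5) = -2.072

(3.360, -2.072)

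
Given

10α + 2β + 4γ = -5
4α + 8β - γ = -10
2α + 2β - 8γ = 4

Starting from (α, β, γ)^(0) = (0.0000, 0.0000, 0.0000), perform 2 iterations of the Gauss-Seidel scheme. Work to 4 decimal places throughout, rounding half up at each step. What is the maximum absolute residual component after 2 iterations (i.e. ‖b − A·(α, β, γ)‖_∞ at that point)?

0.6032

Iteration 1:
  α = (-5 - (2)·0.0000 - (4)·0.0000) / (10) = -0.5000
  β = (-10 - (4)·-0.5000 - (-1)·0.0000) / (8) = -1.0000
  γ = (4 - (2)·-0.5000 - (2)·-1.0000) / (-8) = -0.8750
Iteration 2:
  α = (-5 - (2)·-1.0000 - (4)·-0.8750) / (10) = 0.0500
  β = (-10 - (4)·0.0500 - (-1)·-0.8750) / (8) = -1.3844
  γ = (4 - (2)·0.0500 - (2)·-1.3844) / (-8) = -0.8336
Residual b − A·x = (0.6032, 0.0416, 0.0000); ∞-norm = 0.6032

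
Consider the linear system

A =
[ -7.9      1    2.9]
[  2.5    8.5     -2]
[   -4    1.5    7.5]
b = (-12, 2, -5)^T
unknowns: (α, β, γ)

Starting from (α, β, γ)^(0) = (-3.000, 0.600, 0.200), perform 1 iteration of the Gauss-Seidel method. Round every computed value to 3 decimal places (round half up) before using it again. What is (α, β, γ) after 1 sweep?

Iteration 1:
  α = (-12 - (1)·0.600 - (2.9)·0.200) / (-7.9) = 1.668
  β = (2 - (2.5)·1.668 - (-2)·0.200) / (8.5) = -0.208
  γ = (-5 - (-4)·1.668 - (1.5)·-0.208) / (7.5) = 0.265

(1.668, -0.208, 0.265)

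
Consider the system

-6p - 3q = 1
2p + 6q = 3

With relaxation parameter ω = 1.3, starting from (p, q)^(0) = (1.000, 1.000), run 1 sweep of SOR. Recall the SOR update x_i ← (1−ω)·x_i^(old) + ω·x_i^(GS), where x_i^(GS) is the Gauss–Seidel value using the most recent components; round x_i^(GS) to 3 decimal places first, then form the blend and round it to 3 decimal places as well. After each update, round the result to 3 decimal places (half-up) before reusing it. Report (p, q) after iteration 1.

(-1.167, 0.856)

Iteration 1:
  p: GS value = (1 - (-3)·1.000) / (-6) = -0.667;  p ← (1−ω)·1.000 + ω·-0.667 = -1.167
  q: GS value = (3 - (2)·-1.167) / (6) = 0.889;  q ← (1−ω)·1.000 + ω·0.889 = 0.856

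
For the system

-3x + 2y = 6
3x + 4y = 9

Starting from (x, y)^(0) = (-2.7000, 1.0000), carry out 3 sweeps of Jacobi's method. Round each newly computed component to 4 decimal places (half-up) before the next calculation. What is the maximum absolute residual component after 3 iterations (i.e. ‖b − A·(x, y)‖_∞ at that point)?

Iteration 1:
  x = (6 - (2)·1.0000) / (-3) = -1.3333
  y = (9 - (3)·-2.7000) / (4) = 4.2750
Iteration 2:
  x = (6 - (2)·4.2750) / (-3) = 0.8500
  y = (9 - (3)·-1.3333) / (4) = 3.2500
Iteration 3:
  x = (6 - (2)·3.2500) / (-3) = 0.1667
  y = (9 - (3)·0.8500) / (4) = 1.6125
Residual b − A·x = (3.2751, 2.0499); ∞-norm = 3.2751

3.2751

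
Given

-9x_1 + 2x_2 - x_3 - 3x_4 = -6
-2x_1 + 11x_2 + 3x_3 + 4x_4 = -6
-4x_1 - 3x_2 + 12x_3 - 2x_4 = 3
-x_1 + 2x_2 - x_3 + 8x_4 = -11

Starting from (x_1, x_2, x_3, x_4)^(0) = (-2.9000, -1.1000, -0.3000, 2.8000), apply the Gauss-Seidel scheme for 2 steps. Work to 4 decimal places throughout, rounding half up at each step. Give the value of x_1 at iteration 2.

0.6403

Iteration 1:
  x_1 = (-6 - (2)·-1.1000 - (-1)·-0.3000 - (-3)·2.8000) / (-9) = -0.4778
  x_2 = (-6 - (-2)·-0.4778 - (3)·-0.3000 - (4)·2.8000) / (11) = -1.5687
  x_3 = (3 - (-4)·-0.4778 - (-3)·-1.5687 - (-2)·2.8000) / (12) = 0.1652
  x_4 = (-11 - (-1)·-0.4778 - (2)·-1.5687 - (-1)·0.1652) / (8) = -1.0219
Iteration 2:
  x_1 = (-6 - (2)·-1.5687 - (-1)·0.1652 - (-3)·-1.0219) / (-9) = 0.6403
  x_2 = (-6 - (-2)·0.6403 - (3)·0.1652 - (4)·-1.0219) / (11) = -0.1025
  x_3 = (3 - (-4)·0.6403 - (-3)·-0.1025 - (-2)·-1.0219) / (12) = 0.2675
  x_4 = (-11 - (-1)·0.6403 - (2)·-0.1025 - (-1)·0.2675) / (8) = -1.2359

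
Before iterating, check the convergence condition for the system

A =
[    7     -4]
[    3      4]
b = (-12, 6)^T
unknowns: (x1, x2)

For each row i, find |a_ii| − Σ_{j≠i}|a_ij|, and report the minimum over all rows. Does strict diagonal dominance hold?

row 1: |7| − (4) = 3
row 2: |4| − (3) = 1
minimum over rows = 1 → strictly diagonally dominant (convergence guaranteed)

1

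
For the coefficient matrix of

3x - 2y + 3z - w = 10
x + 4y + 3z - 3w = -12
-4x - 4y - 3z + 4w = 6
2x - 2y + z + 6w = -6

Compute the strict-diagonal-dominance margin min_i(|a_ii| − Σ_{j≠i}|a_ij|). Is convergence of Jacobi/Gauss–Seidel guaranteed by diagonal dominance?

row 1: |3| − (2+3+1) = -3
row 2: |4| − (1+3+3) = -3
row 3: |-3| − (4+4+4) = -9
row 4: |6| − (2+2+1) = 1
minimum over rows = -9 → not strictly diagonally dominant

-9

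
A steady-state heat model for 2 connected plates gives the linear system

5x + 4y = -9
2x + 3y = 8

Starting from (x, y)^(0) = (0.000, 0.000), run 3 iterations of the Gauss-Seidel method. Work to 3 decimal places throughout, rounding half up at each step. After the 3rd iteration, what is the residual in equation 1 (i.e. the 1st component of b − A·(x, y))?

-4.401

Iteration 1:
  x = (-9 - (4)·0.000) / (5) = -1.800
  y = (8 - (2)·-1.800) / (3) = 3.867
Iteration 2:
  x = (-9 - (4)·3.867) / (5) = -4.894
  y = (8 - (2)·-4.894) / (3) = 5.929
Iteration 3:
  x = (-9 - (4)·5.929) / (5) = -6.543
  y = (8 - (2)·-6.543) / (3) = 7.029
Residual b − A·x = (-4.401, -0.001)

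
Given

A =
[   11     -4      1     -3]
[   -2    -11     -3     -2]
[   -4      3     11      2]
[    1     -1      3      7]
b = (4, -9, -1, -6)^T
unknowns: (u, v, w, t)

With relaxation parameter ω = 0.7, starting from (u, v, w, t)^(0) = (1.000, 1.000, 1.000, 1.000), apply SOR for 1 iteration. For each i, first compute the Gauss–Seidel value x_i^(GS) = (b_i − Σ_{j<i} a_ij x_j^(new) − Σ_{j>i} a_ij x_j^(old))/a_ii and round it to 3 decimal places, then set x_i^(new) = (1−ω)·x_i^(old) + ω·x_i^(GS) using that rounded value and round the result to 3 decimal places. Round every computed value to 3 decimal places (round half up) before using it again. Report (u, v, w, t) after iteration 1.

(0.936, 0.435, 0.264, -0.429)

Iteration 1:
  u: GS value = (4 - (-4)·1.000 - (1)·1.000 - (-3)·1.000) / (11) = 0.909;  u ← (1−ω)·1.000 + ω·0.909 = 0.936
  v: GS value = (-9 - (-2)·0.936 - (-3)·1.000 - (-2)·1.000) / (-11) = 0.193;  v ← (1−ω)·1.000 + ω·0.193 = 0.435
  w: GS value = (-1 - (-4)·0.936 - (3)·0.435 - (2)·1.000) / (11) = -0.051;  w ← (1−ω)·1.000 + ω·-0.051 = 0.264
  t: GS value = (-6 - (1)·0.936 - (-1)·0.435 - (3)·0.264) / (7) = -1.042;  t ← (1−ω)·1.000 + ω·-1.042 = -0.429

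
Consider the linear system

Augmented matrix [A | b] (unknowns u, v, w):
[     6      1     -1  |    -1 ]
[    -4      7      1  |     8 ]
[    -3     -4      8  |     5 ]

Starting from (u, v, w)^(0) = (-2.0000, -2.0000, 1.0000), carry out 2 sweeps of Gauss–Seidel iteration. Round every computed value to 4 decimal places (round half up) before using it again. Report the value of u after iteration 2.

-0.1409

Iteration 1:
  u = (-1 - (1)·-2.0000 - (-1)·1.0000) / (6) = 0.3333
  v = (8 - (-4)·0.3333 - (1)·1.0000) / (7) = 1.1905
  w = (5 - (-3)·0.3333 - (-4)·1.1905) / (8) = 1.3452
Iteration 2:
  u = (-1 - (1)·1.1905 - (-1)·1.3452) / (6) = -0.1409
  v = (8 - (-4)·-0.1409 - (1)·1.3452) / (7) = 0.8702
  w = (5 - (-3)·-0.1409 - (-4)·0.8702) / (8) = 1.0073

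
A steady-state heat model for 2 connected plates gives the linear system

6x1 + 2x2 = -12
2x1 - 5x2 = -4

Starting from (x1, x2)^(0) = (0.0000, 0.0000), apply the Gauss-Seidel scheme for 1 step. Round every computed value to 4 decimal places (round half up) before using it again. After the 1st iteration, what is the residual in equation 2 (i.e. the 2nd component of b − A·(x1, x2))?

0.0000

Iteration 1:
  x1 = (-12 - (2)·0.0000) / (6) = -2.0000
  x2 = (-4 - (2)·-2.0000) / (-5) = 0.0000
Residual b − A·x = (0.0000, 0.0000)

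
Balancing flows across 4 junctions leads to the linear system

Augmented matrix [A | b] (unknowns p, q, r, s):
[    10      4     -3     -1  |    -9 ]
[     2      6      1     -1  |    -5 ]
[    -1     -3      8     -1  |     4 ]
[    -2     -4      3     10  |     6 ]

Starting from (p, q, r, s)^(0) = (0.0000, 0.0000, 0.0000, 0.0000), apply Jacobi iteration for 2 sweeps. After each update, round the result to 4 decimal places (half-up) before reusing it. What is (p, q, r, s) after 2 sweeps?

Iteration 1:
  p = (-9 - (4)·0.0000 - (-3)·0.0000 - (-1)·0.0000) / (10) = -0.9000
  q = (-5 - (2)·0.0000 - (1)·0.0000 - (-1)·0.0000) / (6) = -0.8333
  r = (4 - (-1)·0.0000 - (-3)·0.0000 - (-1)·0.0000) / (8) = 0.5000
  s = (6 - (-2)·0.0000 - (-4)·0.0000 - (3)·0.0000) / (10) = 0.6000
Iteration 2:
  p = (-9 - (4)·-0.8333 - (-3)·0.5000 - (-1)·0.6000) / (10) = -0.3567
  q = (-5 - (2)·-0.9000 - (1)·0.5000 - (-1)·0.6000) / (6) = -0.5167
  r = (4 - (-1)·-0.9000 - (-3)·-0.8333 - (-1)·0.6000) / (8) = 0.1500
  s = (6 - (-2)·-0.9000 - (-4)·-0.8333 - (3)·0.5000) / (10) = -0.0633

(-0.3567, -0.5167, 0.1500, -0.0633)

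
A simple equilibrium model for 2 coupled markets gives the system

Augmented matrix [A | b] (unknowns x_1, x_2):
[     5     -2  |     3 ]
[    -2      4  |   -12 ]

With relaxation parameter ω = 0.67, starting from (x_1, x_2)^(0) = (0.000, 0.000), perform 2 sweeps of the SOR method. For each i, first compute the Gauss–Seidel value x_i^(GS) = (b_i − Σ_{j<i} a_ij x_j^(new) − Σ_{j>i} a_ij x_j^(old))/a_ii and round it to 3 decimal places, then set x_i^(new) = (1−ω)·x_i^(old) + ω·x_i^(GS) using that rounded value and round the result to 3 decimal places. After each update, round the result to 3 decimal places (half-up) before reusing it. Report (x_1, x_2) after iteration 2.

Iteration 1:
  x_1: GS value = (3 - (-2)·0.000) / (5) = 0.600;  x_1 ← (1−ω)·0.000 + ω·0.600 = 0.402
  x_2: GS value = (-12 - (-2)·0.402) / (4) = -2.799;  x_2 ← (1−ω)·0.000 + ω·-2.799 = -1.875
Iteration 2:
  x_1: GS value = (3 - (-2)·-1.875) / (5) = -0.150;  x_1 ← (1−ω)·0.402 + ω·-0.150 = 0.032
  x_2: GS value = (-12 - (-2)·0.032) / (4) = -2.984;  x_2 ← (1−ω)·-1.875 + ω·-2.984 = -2.618

(0.032, -2.618)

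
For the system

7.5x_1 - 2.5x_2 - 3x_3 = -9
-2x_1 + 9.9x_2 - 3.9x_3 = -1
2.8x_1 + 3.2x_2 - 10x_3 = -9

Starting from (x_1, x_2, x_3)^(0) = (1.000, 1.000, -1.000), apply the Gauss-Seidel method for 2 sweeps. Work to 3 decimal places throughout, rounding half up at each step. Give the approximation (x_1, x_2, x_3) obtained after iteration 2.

Iteration 1:
  x_1 = (-9 - (-2.5)·1.000 - (-3)·-1.000) / (7.5) = -1.267
  x_2 = (-1 - (-2)·-1.267 - (-3.9)·-1.000) / (9.9) = -0.751
  x_3 = (-9 - (2.8)·-1.267 - (3.2)·-0.751) / (-10) = 0.305
Iteration 2:
  x_1 = (-9 - (-2.5)·-0.751 - (-3)·0.305) / (7.5) = -1.328
  x_2 = (-1 - (-2)·-1.328 - (-3.9)·0.305) / (9.9) = -0.249
  x_3 = (-9 - (2.8)·-1.328 - (3.2)·-0.249) / (-10) = 0.448

(-1.328, -0.249, 0.448)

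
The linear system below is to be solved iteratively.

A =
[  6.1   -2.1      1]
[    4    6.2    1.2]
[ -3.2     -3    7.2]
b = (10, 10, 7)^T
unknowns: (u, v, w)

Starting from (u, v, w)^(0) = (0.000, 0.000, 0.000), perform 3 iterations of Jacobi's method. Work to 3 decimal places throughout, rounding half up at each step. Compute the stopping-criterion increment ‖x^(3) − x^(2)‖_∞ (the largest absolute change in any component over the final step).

0.658

Iteration 1:
  u = (10 - (-2.1)·0.000 - (1)·0.000) / (6.1) = 1.639
  v = (10 - (4)·0.000 - (1.2)·0.000) / (6.2) = 1.613
  w = (7 - (-3.2)·0.000 - (-3)·0.000) / (7.2) = 0.972
Iteration 2:
  u = (10 - (-2.1)·1.613 - (1)·0.972) / (6.1) = 2.035
  v = (10 - (4)·1.639 - (1.2)·0.972) / (6.2) = 0.367
  w = (7 - (-3.2)·1.639 - (-3)·1.613) / (7.2) = 2.373
Iteration 3:
  u = (10 - (-2.1)·0.367 - (1)·2.373) / (6.1) = 1.377
  v = (10 - (4)·2.035 - (1.2)·2.373) / (6.2) = -0.159
  w = (7 - (-3.2)·2.035 - (-3)·0.367) / (7.2) = 2.030
Change: (-0.658, -0.526, -0.343) → max |·| = 0.658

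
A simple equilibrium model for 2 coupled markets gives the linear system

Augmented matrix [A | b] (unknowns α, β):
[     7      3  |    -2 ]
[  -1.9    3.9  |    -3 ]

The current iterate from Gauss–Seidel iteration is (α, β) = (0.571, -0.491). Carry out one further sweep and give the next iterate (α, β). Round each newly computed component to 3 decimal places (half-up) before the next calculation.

One sweep:
  α = (-2 - (3)·-0.491) / (7) = -0.075
  β = (-3 - (-1.9)·-0.075) / (3.9) = -0.806

(-0.075, -0.806)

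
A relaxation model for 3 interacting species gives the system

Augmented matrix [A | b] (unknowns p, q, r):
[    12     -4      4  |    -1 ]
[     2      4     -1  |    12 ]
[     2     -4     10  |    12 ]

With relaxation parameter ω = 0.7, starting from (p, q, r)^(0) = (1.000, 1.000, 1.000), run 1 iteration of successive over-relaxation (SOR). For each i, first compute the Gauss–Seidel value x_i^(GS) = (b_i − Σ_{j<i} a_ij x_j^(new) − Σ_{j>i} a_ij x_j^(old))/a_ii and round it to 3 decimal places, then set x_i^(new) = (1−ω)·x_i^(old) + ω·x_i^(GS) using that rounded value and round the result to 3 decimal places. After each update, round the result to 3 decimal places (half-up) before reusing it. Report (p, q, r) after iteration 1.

Iteration 1:
  p: GS value = (-1 - (-4)·1.000 - (4)·1.000) / (12) = -0.083;  p ← (1−ω)·1.000 + ω·-0.083 = 0.242
  q: GS value = (12 - (2)·0.242 - (-1)·1.000) / (4) = 3.129;  q ← (1−ω)·1.000 + ω·3.129 = 2.490
  r: GS value = (12 - (2)·0.242 - (-4)·2.490) / (10) = 2.148;  r ← (1−ω)·1.000 + ω·2.148 = 1.804

(0.242, 2.490, 1.804)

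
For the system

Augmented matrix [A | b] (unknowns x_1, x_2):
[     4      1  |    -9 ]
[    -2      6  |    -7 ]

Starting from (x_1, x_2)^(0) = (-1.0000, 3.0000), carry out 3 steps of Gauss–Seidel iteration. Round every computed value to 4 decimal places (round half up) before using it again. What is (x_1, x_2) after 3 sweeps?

Iteration 1:
  x_1 = (-9 - (1)·3.0000) / (4) = -3.0000
  x_2 = (-7 - (-2)·-3.0000) / (6) = -2.1667
Iteration 2:
  x_1 = (-9 - (1)·-2.1667) / (4) = -1.7083
  x_2 = (-7 - (-2)·-1.7083) / (6) = -1.7361
Iteration 3:
  x_1 = (-9 - (1)·-1.7361) / (4) = -1.8160
  x_2 = (-7 - (-2)·-1.8160) / (6) = -1.7720

(-1.8160, -1.7720)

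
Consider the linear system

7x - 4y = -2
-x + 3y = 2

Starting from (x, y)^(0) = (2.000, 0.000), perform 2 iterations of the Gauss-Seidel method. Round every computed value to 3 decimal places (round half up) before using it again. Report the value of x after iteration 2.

Iteration 1:
  x = (-2 - (-4)·0.000) / (7) = -0.286
  y = (2 - (-1)·-0.286) / (3) = 0.571
Iteration 2:
  x = (-2 - (-4)·0.571) / (7) = 0.041
  y = (2 - (-1)·0.041) / (3) = 0.680

0.041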